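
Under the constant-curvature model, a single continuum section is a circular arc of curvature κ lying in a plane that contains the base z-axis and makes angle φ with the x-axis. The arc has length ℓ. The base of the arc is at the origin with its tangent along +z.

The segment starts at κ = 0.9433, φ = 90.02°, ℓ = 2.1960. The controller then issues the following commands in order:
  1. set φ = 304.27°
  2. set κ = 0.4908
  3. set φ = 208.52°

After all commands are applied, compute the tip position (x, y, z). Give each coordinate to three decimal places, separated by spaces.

initial: κ=0.9433, φ=90.02°, ℓ=2.1960
cmd 1: set φ=304.27° → (κ,φ,ℓ)=(0.9433,304.27°,2.1960) → tip=(0.8835,-1.2966,0.9300)
cmd 2: set κ=0.4908 → (κ,φ,ℓ)=(0.4908,304.27°,2.1960) → tip=(0.6043,-0.8869,1.7949)
cmd 3: set φ=208.52° → (κ,φ,ℓ)=(0.4908,208.52°,2.1960) → tip=(-0.9430,-0.5124,1.7949)

-0.943 -0.512 1.795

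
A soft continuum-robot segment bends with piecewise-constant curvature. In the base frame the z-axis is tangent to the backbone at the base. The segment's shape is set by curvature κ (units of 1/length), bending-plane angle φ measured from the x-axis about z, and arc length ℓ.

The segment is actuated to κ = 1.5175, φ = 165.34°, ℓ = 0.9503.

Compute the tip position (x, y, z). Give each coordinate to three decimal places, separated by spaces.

-0.556 0.145 0.654

θ = κ·ℓ = 1.5175 × 0.9503 = 1.44208 rad
ρ = (1 − cos θ)/κ = (1 − 0.12836)/1.5175 = 0.57439
z = sin θ / κ = 0.99173/1.5175 = 0.65353
x = ρ cos φ = 0.57439 × cos(165.34°) = -0.55569
y = ρ sin φ = 0.57439 × sin(165.34°) = 0.14537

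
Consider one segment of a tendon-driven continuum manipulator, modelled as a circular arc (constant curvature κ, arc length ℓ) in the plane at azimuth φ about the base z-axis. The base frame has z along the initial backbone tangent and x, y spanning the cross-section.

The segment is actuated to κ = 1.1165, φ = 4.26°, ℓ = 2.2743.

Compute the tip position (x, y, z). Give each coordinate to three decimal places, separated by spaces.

θ = κ·ℓ = 1.1165 × 2.2743 = 2.53926 rad
ρ = (1 − cos θ)/κ = (1 − -0.82401)/1.1165 = 1.63369
z = sin θ / κ = 0.56657/1.1165 = 0.50745
x = ρ cos φ = 1.63369 × cos(4.26°) = 1.62918
y = ρ sin φ = 1.63369 × sin(4.26°) = 0.12135

1.629 0.121 0.507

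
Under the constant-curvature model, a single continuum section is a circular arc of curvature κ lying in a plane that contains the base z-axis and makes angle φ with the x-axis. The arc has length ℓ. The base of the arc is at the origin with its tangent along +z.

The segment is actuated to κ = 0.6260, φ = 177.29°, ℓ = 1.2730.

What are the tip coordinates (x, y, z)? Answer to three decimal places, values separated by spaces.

-0.480 0.023 1.142

θ = κ·ℓ = 0.6260 × 1.2730 = 0.79690 rad
ρ = (1 − cos θ)/κ = (1 − 0.69893)/0.6260 = 0.48094
z = sin θ / κ = 0.71519/0.6260 = 1.14248
x = ρ cos φ = 0.48094 × cos(177.29°) = -0.48041
y = ρ sin φ = 0.48094 × sin(177.29°) = 0.02274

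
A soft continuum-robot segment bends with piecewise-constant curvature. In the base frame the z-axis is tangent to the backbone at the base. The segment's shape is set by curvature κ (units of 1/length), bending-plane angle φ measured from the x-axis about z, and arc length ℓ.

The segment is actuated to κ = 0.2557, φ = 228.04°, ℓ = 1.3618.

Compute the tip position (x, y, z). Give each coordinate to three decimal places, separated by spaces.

-0.157 -0.175 1.334

θ = κ·ℓ = 0.2557 × 1.3618 = 0.34821 rad
ρ = (1 − cos θ)/κ = (1 − 0.93998)/0.2557 = 0.23471
z = sin θ / κ = 0.34122/0.2557 = 1.33445
x = ρ cos φ = 0.23471 × cos(228.04°) = -0.15693
y = ρ sin φ = 0.23471 × sin(228.04°) = -0.17453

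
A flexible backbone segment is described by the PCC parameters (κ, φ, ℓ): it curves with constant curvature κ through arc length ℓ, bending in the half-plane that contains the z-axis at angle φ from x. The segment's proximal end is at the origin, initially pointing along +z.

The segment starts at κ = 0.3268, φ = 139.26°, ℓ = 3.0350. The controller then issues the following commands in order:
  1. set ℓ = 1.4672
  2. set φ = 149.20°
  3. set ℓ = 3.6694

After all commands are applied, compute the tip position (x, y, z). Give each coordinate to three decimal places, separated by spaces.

-1.674 0.998 2.851

initial: κ=0.3268, φ=139.26°, ℓ=3.0350
cmd 1: set ℓ=1.4672 → (κ,φ,ℓ)=(0.3268,139.26°,1.4672) → tip=(-0.2614,0.2252,1.4116)
cmd 2: set φ=149.20° → (κ,φ,ℓ)=(0.3268,149.20°,1.4672) → tip=(-0.2964,0.1767,1.4116)
cmd 3: set ℓ=3.6694 → (κ,φ,ℓ)=(0.3268,149.20°,3.6694) → tip=(-1.6739,0.9979,2.8511)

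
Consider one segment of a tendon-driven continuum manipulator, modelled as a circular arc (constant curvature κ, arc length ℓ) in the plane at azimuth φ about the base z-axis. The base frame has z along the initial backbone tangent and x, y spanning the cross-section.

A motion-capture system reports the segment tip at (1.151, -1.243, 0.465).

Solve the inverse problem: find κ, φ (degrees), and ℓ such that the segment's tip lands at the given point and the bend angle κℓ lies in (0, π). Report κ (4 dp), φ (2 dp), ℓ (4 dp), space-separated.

ρ = √(x²+y²) = √(1.151² + -1.243²) = 1.69406
φ = atan2(y, x) mod 360° = atan2(-1.243, 1.151) = 312.7992°
|p|² = ρ² + z² = 1.69406² + 0.465² = 3.08608
κ = 2ρ / |p|² = 2×1.69406 / 3.08608 = 1.09788
θ = 2·atan2(ρ, z) = 2·atan2(1.69406, 0.465) = 2.60581 rad
ℓ = θ/κ = 2.60581/1.09788 = 2.37350

1.0979 312.80 2.3735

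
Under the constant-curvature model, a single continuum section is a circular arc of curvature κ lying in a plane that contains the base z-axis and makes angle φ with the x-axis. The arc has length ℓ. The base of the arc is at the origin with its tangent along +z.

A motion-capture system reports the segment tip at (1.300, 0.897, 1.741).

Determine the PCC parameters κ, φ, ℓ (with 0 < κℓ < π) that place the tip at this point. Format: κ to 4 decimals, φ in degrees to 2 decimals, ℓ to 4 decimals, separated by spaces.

ρ = √(x²+y²) = √(1.300² + 0.897²) = 1.57943
φ = atan2(y, x) mod 360° = atan2(0.897, 1.300) = 34.6057°
|p|² = ρ² + z² = 1.57943² + 1.741² = 5.52569
κ = 2ρ / |p|² = 2×1.57943 / 5.52569 = 0.57167
θ = 2·atan2(ρ, z) = 2·atan2(1.57943, 1.741) = 1.47356 rad
ℓ = θ/κ = 1.47356/0.57167 = 2.57764

0.5717 34.61 2.5776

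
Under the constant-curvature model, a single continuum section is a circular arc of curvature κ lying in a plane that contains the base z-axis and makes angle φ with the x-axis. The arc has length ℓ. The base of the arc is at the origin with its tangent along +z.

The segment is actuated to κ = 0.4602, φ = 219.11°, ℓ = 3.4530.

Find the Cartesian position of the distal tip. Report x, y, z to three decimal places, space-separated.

-1.717 -1.396 2.173

θ = κ·ℓ = 0.4602 × 3.4530 = 1.58907 rad
ρ = (1 − cos θ)/κ = (1 − -0.01827)/0.4602 = 2.21268
z = sin θ / κ = 0.99983/0.4602 = 2.17261
x = ρ cos φ = 2.21268 × cos(219.11°) = -1.71690
y = ρ sin φ = 2.21268 × sin(219.11°) = -1.39578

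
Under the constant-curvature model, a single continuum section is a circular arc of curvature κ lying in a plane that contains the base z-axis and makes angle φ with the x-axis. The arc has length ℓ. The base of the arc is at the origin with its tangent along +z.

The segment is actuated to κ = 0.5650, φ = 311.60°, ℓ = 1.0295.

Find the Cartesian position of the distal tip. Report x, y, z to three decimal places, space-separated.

θ = κ·ℓ = 0.5650 × 1.0295 = 0.58167 rad
ρ = (1 − cos θ)/κ = (1 − 0.83555)/0.5650 = 0.29107
z = sin θ / κ = 0.54942/0.5650 = 0.97242
x = ρ cos φ = 0.29107 × cos(311.60°) = 0.19325
y = ρ sin φ = 0.29107 × sin(311.60°) = -0.21766

0.193 -0.218 0.972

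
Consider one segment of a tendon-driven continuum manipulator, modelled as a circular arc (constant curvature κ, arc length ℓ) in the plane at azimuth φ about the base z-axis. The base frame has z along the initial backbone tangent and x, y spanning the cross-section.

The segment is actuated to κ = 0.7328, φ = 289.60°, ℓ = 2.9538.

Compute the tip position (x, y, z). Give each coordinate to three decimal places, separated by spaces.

θ = κ·ℓ = 0.7328 × 2.9538 = 2.16454 rad
ρ = (1 − cos θ)/κ = (1 − -0.55947)/0.7328 = 2.12810
z = sin θ / κ = 0.82885/0.7328 = 1.13107
x = ρ cos φ = 2.12810 × cos(289.60°) = 0.71387
y = ρ sin φ = 2.12810 × sin(289.60°) = -2.00479

0.714 -2.005 1.131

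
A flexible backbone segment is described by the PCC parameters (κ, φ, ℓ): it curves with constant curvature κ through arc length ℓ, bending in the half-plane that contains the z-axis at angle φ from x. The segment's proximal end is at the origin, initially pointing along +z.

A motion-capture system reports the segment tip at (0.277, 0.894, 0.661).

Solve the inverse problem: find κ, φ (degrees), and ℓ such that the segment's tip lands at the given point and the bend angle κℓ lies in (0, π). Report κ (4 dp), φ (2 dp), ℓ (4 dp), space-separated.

1.4258 72.78 1.3409

ρ = √(x²+y²) = √(0.277² + 0.894²) = 0.93593
φ = atan2(y, x) mod 360° = atan2(0.894, 0.277) = 72.7848°
|p|² = ρ² + z² = 0.93593² + 0.661² = 1.31289
κ = 2ρ / |p|² = 2×0.93593 / 1.31289 = 1.42576
θ = 2·atan2(ρ, z) = 2·atan2(0.93593, 0.661) = 1.91178 rad
ℓ = θ/κ = 1.91178/1.42576 = 1.34088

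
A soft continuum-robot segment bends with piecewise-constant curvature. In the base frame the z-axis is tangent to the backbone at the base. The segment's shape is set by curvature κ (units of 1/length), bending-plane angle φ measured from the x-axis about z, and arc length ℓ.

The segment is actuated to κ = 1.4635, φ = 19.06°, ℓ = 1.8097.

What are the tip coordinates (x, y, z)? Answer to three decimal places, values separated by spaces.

1.215 0.420 0.323

θ = κ·ℓ = 1.4635 × 1.8097 = 2.64850 rad
ρ = (1 − cos θ)/κ = (1 − -0.88087)/1.4635 = 1.28519
z = sin θ / κ = 0.47336/1.4635 = 0.32344
x = ρ cos φ = 1.28519 × cos(19.06°) = 1.21473
y = ρ sin φ = 1.28519 × sin(19.06°) = 0.41969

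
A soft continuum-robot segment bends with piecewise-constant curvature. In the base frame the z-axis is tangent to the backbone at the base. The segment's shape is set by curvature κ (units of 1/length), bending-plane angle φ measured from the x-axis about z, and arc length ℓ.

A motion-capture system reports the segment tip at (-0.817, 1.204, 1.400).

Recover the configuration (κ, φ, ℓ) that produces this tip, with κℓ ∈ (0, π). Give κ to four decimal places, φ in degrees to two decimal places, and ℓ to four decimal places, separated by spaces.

0.7138 124.16 2.2547

ρ = √(x²+y²) = √(-0.817² + 1.204²) = 1.45503
φ = atan2(y, x) mod 360° = atan2(1.204, -0.817) = 124.1597°
|p|² = ρ² + z² = 1.45503² + 1.400² = 4.07710
κ = 2ρ / |p|² = 2×1.45503 / 4.07710 = 0.71376
θ = 2·atan2(ρ, z) = 2·atan2(1.45503, 1.400) = 1.60934 rad
ℓ = θ/κ = 1.60934/0.71376 = 2.25475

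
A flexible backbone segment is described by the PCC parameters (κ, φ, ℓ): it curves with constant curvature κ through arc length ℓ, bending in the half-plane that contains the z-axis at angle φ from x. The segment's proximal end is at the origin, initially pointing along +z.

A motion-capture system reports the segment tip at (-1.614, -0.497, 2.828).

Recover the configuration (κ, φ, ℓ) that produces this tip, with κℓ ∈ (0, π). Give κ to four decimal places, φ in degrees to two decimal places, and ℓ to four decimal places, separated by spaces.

ρ = √(x²+y²) = √(-1.614² + -0.497²) = 1.68879
φ = atan2(y, x) mod 360° = atan2(-0.497, -1.614) = 197.1152°
|p|² = ρ² + z² = 1.68879² + 2.828² = 10.84959
κ = 2ρ / |p|² = 2×1.68879 / 10.84959 = 0.31131
θ = 2·atan2(ρ, z) = 2·atan2(1.68879, 2.828) = 1.07667 rad
ℓ = θ/κ = 1.07667/0.31131 = 3.45852

0.3113 197.12 3.4585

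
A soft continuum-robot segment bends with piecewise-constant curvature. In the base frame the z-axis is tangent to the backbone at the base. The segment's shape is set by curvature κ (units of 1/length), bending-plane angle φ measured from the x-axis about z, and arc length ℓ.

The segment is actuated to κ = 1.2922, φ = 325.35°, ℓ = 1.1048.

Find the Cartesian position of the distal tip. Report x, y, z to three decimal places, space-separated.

θ = κ·ℓ = 1.2922 × 1.1048 = 1.42762 rad
ρ = (1 − cos θ)/κ = (1 − 0.14269)/1.2922 = 0.66345
z = sin θ / κ = 0.98977/1.2922 = 0.76596
x = ρ cos φ = 0.66345 × cos(325.35°) = 0.54578
y = ρ sin φ = 0.66345 × sin(325.35°) = -0.37721

0.546 -0.377 0.766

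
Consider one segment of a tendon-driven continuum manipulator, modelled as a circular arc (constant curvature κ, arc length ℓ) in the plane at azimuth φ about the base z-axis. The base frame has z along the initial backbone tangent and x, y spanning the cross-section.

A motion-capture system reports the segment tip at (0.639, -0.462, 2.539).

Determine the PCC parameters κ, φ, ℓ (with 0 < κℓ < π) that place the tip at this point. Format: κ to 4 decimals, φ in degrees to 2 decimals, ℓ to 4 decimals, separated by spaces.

0.2231 324.13 2.6992

ρ = √(x²+y²) = √(0.639² + -0.462²) = 0.78852
φ = atan2(y, x) mod 360° = atan2(-0.462, 0.639) = 324.1329°
|p|² = ρ² + z² = 0.78852² + 2.539² = 7.06829
κ = 2ρ / |p|² = 2×0.78852 / 7.06829 = 0.22312
θ = 2·atan2(ρ, z) = 2·atan2(0.78852, 2.539) = 0.60224 rad
ℓ = θ/κ = 0.60224/0.22312 = 2.69923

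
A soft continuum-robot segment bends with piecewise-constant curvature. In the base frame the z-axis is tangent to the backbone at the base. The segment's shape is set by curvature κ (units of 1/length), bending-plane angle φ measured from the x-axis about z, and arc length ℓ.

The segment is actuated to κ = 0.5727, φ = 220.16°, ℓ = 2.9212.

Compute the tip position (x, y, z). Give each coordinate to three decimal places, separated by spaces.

θ = κ·ℓ = 0.5727 × 2.9212 = 1.67297 rad
ρ = (1 − cos θ)/κ = (1 − -0.10200)/0.5727 = 1.92421
z = sin θ / κ = 0.99478/0.5727 = 1.73701
x = ρ cos φ = 1.92421 × cos(220.16°) = -1.47057
y = ρ sin φ = 1.92421 × sin(220.16°) = -1.24097

-1.471 -1.241 1.737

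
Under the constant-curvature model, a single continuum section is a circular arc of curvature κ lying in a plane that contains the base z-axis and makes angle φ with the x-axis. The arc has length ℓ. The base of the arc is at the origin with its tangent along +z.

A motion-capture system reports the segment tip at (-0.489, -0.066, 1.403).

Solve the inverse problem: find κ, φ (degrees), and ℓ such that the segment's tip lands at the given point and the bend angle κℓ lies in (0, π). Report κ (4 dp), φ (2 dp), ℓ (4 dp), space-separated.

ρ = √(x²+y²) = √(-0.489² + -0.066²) = 0.49343
φ = atan2(y, x) mod 360° = atan2(-0.066, -0.489) = 187.6867°
|p|² = ρ² + z² = 0.49343² + 1.403² = 2.21189
κ = 2ρ / |p|² = 2×0.49343 / 2.21189 = 0.44617
θ = 2·atan2(ρ, z) = 2·atan2(0.49343, 1.403) = 0.67638 rad
ℓ = θ/κ = 0.67638/0.44617 = 1.51597

0.4462 187.69 1.5160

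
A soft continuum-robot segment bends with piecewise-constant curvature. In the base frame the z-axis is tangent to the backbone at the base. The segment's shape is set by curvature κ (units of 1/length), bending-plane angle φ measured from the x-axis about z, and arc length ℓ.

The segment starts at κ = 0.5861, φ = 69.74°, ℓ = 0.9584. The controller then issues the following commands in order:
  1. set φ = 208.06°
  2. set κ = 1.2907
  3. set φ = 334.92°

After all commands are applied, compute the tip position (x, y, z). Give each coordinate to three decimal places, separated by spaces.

0.472 -0.221 0.732

initial: κ=0.5861, φ=69.74°, ℓ=0.9584
cmd 1: set φ=208.06° → (κ,φ,ℓ)=(0.5861,208.06°,0.9584) → tip=(-0.2314,-0.1233,0.9088)
cmd 2: set κ=1.2907 → (κ,φ,ℓ)=(1.2907,208.06°,0.9584) → tip=(-0.4597,-0.2450,0.7320)
cmd 3: set φ=334.92° → (κ,φ,ℓ)=(1.2907,334.92°,0.9584) → tip=(0.4718,-0.2208,0.7320)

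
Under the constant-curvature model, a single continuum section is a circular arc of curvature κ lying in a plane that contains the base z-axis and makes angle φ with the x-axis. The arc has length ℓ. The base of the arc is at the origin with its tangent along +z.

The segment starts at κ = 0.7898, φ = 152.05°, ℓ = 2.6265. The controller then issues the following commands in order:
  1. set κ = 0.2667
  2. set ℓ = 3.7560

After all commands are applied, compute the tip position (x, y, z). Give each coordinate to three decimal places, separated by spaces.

initial: κ=0.7898, φ=152.05°, ℓ=2.6265
cmd 1: set κ=0.2667 → (κ,φ,ℓ)=(0.2667,152.05°,2.6265) → tip=(-0.7799,0.4138,2.4169)
cmd 2: set ℓ=3.7560 → (κ,φ,ℓ)=(0.2667,152.05°,3.7560) → tip=(-1.5274,0.8104,3.1586)

-1.527 0.810 3.159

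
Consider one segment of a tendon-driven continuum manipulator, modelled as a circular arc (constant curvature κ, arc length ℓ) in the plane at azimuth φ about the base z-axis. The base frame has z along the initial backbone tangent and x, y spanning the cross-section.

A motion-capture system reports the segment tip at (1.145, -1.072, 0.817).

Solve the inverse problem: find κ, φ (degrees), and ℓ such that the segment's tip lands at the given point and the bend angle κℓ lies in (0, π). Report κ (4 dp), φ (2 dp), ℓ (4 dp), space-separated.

ρ = √(x²+y²) = √(1.145² + -1.072²) = 1.56851
φ = atan2(y, x) mod 360° = atan2(-1.072, 1.145) = 316.8859°
|p|² = ρ² + z² = 1.56851² + 0.817² = 3.12770
κ = 2ρ / |p|² = 2×1.56851 / 3.12770 = 1.00298
θ = 2·atan2(ρ, z) = 2·atan2(1.56851, 0.817) = 2.18117 rad
ℓ = θ/κ = 2.18117/1.00298 = 2.17470

1.0030 316.89 2.1747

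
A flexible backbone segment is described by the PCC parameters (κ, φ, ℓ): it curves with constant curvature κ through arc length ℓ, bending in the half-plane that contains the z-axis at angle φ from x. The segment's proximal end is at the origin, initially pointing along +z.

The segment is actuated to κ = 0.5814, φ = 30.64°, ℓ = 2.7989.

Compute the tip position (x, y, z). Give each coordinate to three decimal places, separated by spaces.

θ = κ·ℓ = 0.5814 × 2.7989 = 1.62728 rad
ρ = (1 − cos θ)/κ = (1 − -0.05645)/0.5814 = 1.81709
z = sin θ / κ = 0.99841/0.5814 = 1.71724
x = ρ cos φ = 1.81709 × cos(30.64°) = 1.56340
y = ρ sin φ = 1.81709 × sin(30.64°) = 0.92606

1.563 0.926 1.717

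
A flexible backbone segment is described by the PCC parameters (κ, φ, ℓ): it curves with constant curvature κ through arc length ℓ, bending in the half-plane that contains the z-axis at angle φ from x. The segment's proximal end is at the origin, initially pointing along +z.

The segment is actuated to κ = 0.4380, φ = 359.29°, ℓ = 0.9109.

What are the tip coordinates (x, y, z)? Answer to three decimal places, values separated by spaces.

0.179 -0.002 0.887

θ = κ·ℓ = 0.4380 × 0.9109 = 0.39897 rad
ρ = (1 − cos θ)/κ = (1 − 0.92146)/0.4380 = 0.17932
z = sin θ / κ = 0.38847/0.4380 = 0.88693
x = ρ cos φ = 0.17932 × cos(359.29°) = 0.17930
y = ρ sin φ = 0.17932 × sin(359.29°) = -0.00222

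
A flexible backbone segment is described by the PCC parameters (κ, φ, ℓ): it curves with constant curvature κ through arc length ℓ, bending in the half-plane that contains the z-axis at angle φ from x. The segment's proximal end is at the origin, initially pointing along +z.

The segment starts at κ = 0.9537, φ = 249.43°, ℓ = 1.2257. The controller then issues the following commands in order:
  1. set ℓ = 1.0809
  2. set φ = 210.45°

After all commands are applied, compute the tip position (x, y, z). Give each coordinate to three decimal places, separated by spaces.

-0.439 -0.258 0.899

initial: κ=0.9537, φ=249.43°, ℓ=1.2257
cmd 1: set ℓ=1.0809 → (κ,φ,ℓ)=(0.9537,249.43°,1.0809) → tip=(-0.1790,-0.4770,0.8994)
cmd 2: set φ=210.45° → (κ,φ,ℓ)=(0.9537,210.45°,1.0809) → tip=(-0.4392,-0.2582,0.8994)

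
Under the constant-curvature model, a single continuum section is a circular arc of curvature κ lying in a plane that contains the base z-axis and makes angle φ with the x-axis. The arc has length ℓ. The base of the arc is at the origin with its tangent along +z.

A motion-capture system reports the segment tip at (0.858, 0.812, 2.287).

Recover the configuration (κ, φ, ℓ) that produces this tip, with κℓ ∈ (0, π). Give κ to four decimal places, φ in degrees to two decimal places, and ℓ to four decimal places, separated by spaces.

0.3566 43.42 2.6743

ρ = √(x²+y²) = √(0.858² + 0.812²) = 1.18132
φ = atan2(y, x) mod 360° = atan2(0.812, 0.858) = 43.4222°
|p|² = ρ² + z² = 1.18132² + 2.287² = 6.62588
κ = 2ρ / |p|² = 2×1.18132 / 6.62588 = 0.35658
θ = 2·atan2(ρ, z) = 2·atan2(1.18132, 2.287) = 0.95358 rad
ℓ = θ/κ = 0.95358/0.35658 = 2.67425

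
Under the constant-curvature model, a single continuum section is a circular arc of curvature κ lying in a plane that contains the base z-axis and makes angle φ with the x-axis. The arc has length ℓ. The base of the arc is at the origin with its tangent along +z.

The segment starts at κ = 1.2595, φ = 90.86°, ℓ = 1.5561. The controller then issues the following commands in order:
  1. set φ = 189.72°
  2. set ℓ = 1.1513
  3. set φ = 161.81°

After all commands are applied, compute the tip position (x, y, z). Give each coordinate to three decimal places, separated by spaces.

-0.663 0.218 0.788

initial: κ=1.2595, φ=90.86°, ℓ=1.5561
cmd 1: set φ=189.72° → (κ,φ,ℓ)=(1.2595,189.72°,1.5561) → tip=(-1.0794,-0.1849,0.7346)
cmd 2: set ℓ=1.1513 → (κ,φ,ℓ)=(1.2595,189.72°,1.1513) → tip=(-0.6883,-0.1179,0.7882)
cmd 3: set φ=161.81° → (κ,φ,ℓ)=(1.2595,161.81°,1.1513) → tip=(-0.6634,0.2180,0.7882)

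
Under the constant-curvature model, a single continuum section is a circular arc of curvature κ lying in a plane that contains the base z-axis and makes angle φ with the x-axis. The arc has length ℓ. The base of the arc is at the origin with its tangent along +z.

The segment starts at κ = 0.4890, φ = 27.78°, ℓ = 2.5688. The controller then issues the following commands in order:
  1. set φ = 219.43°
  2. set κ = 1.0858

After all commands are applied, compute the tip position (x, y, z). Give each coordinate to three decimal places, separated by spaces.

-1.379 -1.134 0.318

initial: κ=0.4890, φ=27.78°, ℓ=2.5688
cmd 1: set φ=219.43° → (κ,φ,ℓ)=(0.4890,219.43°,2.5688) → tip=(-1.0907,-0.8969,1.9446)
cmd 2: set κ=1.0858 → (κ,φ,ℓ)=(1.0858,219.43°,2.5688) → tip=(-1.3790,-1.1339,0.3179)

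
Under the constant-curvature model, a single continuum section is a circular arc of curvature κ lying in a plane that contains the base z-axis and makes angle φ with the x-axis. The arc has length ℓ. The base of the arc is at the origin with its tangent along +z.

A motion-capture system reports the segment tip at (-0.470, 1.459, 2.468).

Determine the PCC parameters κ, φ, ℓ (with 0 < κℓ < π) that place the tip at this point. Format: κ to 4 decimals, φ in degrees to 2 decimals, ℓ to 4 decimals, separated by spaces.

0.3632 107.86 3.0604

ρ = √(x²+y²) = √(-0.470² + 1.459²) = 1.53283
φ = atan2(y, x) mod 360° = atan2(1.459, -0.470) = 107.8557°
|p|² = ρ² + z² = 1.53283² + 2.468² = 8.44060
κ = 2ρ / |p|² = 2×1.53283 / 8.44060 = 0.36320
θ = 2·atan2(ρ, z) = 2·atan2(1.53283, 2.468) = 1.11156 rad
ℓ = θ/κ = 1.11156/0.36320 = 3.06041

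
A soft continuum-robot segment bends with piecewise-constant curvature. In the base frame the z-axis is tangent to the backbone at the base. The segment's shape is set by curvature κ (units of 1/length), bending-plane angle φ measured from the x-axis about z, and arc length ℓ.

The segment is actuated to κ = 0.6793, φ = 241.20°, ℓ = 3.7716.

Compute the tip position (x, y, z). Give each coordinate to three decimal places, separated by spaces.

-1.303 -2.369 0.806

θ = κ·ℓ = 0.6793 × 3.7716 = 2.56205 rad
ρ = (1 − cos θ)/κ = (1 − -0.83671)/0.6793 = 2.70383
z = sin θ / κ = 0.54764/0.6793 = 0.80619
x = ρ cos φ = 2.70383 × cos(241.20°) = -1.30258
y = ρ sin φ = 2.70383 × sin(241.20°) = -2.36938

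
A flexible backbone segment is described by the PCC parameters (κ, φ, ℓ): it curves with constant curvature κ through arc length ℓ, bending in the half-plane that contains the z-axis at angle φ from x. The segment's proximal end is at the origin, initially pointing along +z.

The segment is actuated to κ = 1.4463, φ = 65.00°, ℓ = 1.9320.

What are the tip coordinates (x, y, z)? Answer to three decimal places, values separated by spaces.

θ = κ·ℓ = 1.4463 × 1.9320 = 2.79425 rad
ρ = (1 − cos θ)/κ = (1 − -0.94028)/1.4463 = 1.34155
z = sin θ / κ = 0.34040/1.4463 = 0.23536
x = ρ cos φ = 1.34155 × cos(65.00°) = 0.56696
y = ρ sin φ = 1.34155 × sin(65.00°) = 1.21586

0.567 1.216 0.235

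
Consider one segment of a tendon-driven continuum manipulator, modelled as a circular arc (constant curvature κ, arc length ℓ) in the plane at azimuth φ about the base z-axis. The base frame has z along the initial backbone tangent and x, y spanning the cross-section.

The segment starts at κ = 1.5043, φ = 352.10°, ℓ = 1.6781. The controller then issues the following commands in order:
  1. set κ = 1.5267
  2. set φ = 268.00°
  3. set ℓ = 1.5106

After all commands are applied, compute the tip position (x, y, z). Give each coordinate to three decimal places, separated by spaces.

-0.038 -1.094 0.486

initial: κ=1.5043, φ=352.10°, ℓ=1.6781
cmd 1: set κ=1.5267 → (κ,φ,ℓ)=(1.5267,352.10°,1.6781) → tip=(1.1916,-0.1653,0.3588)
cmd 2: set φ=268.00° → (κ,φ,ℓ)=(1.5267,268.00°,1.6781) → tip=(-0.0420,-1.2023,0.3588)
cmd 3: set ℓ=1.5106 → (κ,φ,ℓ)=(1.5267,268.00°,1.5106) → tip=(-0.0382,-1.0938,0.4857)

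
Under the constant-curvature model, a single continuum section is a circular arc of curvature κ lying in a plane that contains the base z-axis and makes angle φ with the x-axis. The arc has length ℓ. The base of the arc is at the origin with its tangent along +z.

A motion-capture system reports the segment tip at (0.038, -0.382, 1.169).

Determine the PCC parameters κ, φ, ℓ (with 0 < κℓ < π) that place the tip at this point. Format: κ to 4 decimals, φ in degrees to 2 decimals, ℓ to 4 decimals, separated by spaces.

ρ = √(x²+y²) = √(0.038² + -0.382²) = 0.38389
φ = atan2(y, x) mod 360° = atan2(-0.382, 0.038) = 275.6809°
|p|² = ρ² + z² = 0.38389² + 1.169² = 1.51393
κ = 2ρ / |p|² = 2×0.38389 / 1.51393 = 0.50714
θ = 2·atan2(ρ, z) = 2·atan2(0.38389, 1.169) = 0.63459 rad
ℓ = θ/κ = 0.63459/0.50714 = 1.25131

0.5071 275.68 1.2513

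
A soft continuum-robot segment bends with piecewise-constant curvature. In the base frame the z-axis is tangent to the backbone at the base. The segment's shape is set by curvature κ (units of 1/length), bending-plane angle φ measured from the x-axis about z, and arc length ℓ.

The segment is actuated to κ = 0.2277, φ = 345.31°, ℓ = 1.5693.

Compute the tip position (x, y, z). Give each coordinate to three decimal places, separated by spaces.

0.268 -0.070 1.536

θ = κ·ℓ = 0.2277 × 1.5693 = 0.35733 rad
ρ = (1 − cos θ)/κ = (1 − 0.93683)/0.2277 = 0.27741
z = sin θ / κ = 0.34977/0.2277 = 1.53612
x = ρ cos φ = 0.27741 × cos(345.31°) = 0.26834
y = ρ sin φ = 0.27741 × sin(345.31°) = -0.07035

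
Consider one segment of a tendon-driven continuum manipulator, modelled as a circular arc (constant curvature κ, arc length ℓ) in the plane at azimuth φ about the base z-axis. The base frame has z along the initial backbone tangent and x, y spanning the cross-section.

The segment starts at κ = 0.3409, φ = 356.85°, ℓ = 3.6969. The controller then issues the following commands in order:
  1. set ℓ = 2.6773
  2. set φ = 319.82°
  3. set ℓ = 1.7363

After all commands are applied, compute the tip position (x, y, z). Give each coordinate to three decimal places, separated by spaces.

0.381 -0.322 1.637

initial: κ=0.3409, φ=356.85°, ℓ=3.6969
cmd 1: set ℓ=2.6773 → (κ,φ,ℓ)=(0.3409,356.85°,2.6773) → tip=(1.1376,-0.0626,2.3208)
cmd 2: set φ=319.82° → (κ,φ,ℓ)=(0.3409,319.82°,2.6773) → tip=(0.8704,-0.7351,2.3208)
cmd 3: set ℓ=1.7363 → (κ,φ,ℓ)=(0.3409,319.82°,1.7363) → tip=(0.3813,-0.3220,1.6367)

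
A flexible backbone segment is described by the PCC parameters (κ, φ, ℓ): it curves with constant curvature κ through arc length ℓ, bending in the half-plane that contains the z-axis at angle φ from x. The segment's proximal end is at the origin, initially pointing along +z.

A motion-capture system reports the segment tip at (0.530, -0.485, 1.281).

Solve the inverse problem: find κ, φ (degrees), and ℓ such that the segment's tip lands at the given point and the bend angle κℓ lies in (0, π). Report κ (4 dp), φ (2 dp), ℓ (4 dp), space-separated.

0.6661 317.54 1.5347

ρ = √(x²+y²) = √(0.530² + -0.485²) = 0.71842
φ = atan2(y, x) mod 360° = atan2(-0.485, 0.530) = 317.5385°
|p|² = ρ² + z² = 0.71842² + 1.281² = 2.15709
κ = 2ρ / |p|² = 2×0.71842 / 2.15709 = 0.66610
θ = 2·atan2(ρ, z) = 2·atan2(0.71842, 1.281) = 1.02223 rad
ℓ = θ/κ = 1.02223/0.66610 = 1.53465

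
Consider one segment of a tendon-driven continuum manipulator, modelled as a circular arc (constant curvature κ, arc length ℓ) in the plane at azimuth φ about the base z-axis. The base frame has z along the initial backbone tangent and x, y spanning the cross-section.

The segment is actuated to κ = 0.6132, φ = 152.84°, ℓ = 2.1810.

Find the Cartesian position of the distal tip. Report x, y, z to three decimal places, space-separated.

-1.115 0.572 1.587

θ = κ·ℓ = 0.6132 × 2.1810 = 1.33739 rad
ρ = (1 − cos θ)/κ = (1 − 0.23129)/0.6132 = 1.25360
z = sin θ / κ = 0.97288/0.6132 = 1.58657
x = ρ cos φ = 1.25360 × cos(152.84°) = -1.11537
y = ρ sin φ = 1.25360 × sin(152.84°) = 0.57224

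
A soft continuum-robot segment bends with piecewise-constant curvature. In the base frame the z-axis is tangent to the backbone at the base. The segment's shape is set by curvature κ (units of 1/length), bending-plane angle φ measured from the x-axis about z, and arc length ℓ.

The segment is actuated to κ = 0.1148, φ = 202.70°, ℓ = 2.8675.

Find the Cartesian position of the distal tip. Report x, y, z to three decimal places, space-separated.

θ = κ·ℓ = 0.1148 × 2.8675 = 0.32919 rad
ρ = (1 − cos θ)/κ = (1 − 0.94630)/0.1148 = 0.46773
z = sin θ / κ = 0.32328/0.1148 = 2.81599
x = ρ cos φ = 0.46773 × cos(202.70°) = -0.43150
y = ρ sin φ = 0.46773 × sin(202.70°) = -0.18050

-0.431 -0.180 2.816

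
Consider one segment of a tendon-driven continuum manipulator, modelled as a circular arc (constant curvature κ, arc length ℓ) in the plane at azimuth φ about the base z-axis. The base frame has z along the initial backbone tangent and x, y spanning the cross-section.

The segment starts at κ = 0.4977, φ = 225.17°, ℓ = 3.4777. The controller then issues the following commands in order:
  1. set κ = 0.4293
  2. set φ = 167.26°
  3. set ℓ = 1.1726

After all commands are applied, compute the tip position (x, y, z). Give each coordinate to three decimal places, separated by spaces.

-0.282 0.064 1.124

initial: κ=0.4977, φ=225.17°, ℓ=3.4777
cmd 1: set κ=0.4293 → (κ,φ,ℓ)=(0.4293,225.17°,3.4777) → tip=(-1.5146,-1.5236,2.3223)
cmd 2: set φ=167.26° → (κ,φ,ℓ)=(0.4293,167.26°,3.4777) → tip=(-2.0954,0.4738,2.3223)
cmd 3: set ℓ=1.1726 → (κ,φ,ℓ)=(0.4293,167.26°,1.1726) → tip=(-0.2818,0.0637,1.1237)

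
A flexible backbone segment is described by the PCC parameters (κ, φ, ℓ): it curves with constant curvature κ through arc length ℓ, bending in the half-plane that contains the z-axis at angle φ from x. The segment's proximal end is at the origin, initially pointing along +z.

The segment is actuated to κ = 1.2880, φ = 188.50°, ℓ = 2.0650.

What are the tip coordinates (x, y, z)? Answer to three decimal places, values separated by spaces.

θ = κ·ℓ = 1.2880 × 2.0650 = 2.65972 rad
ρ = (1 − cos θ)/κ = (1 − -0.88613)/1.2880 = 1.46439
z = sin θ / κ = 0.46344/1.2880 = 0.35981
x = ρ cos φ = 1.46439 × cos(188.50°) = -1.44830
y = ρ sin φ = 1.46439 × sin(188.50°) = -0.21645

-1.448 -0.216 0.360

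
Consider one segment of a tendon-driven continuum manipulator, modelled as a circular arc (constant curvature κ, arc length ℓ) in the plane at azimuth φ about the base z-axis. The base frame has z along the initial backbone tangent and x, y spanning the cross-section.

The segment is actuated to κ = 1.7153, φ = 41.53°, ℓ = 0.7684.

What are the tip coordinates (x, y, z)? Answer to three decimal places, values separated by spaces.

θ = κ·ℓ = 1.7153 × 0.7684 = 1.31804 rad
ρ = (1 − cos θ)/κ = (1 − 0.25008)/1.7153 = 0.43720
z = sin θ / κ = 0.96823/1.7153 = 0.56446
x = ρ cos φ = 0.43720 × cos(41.53°) = 0.32729
y = ρ sin φ = 0.43720 × sin(41.53°) = 0.28987

0.327 0.290 0.564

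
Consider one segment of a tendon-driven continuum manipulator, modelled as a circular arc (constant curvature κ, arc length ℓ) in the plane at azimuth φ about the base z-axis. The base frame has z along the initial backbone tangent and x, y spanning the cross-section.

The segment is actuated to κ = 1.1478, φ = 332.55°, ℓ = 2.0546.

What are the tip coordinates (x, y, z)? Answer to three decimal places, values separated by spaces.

1.321 -0.686 0.615

θ = κ·ℓ = 1.1478 × 2.0546 = 2.35827 rad
ρ = (1 − cos θ)/κ = (1 − -0.70857)/1.1478 = 1.48856
z = sin θ / κ = 0.70564/1.1478 = 0.61477
x = ρ cos φ = 1.48856 × cos(332.55°) = 1.32097
y = ρ sin φ = 1.48856 × sin(332.55°) = -0.68619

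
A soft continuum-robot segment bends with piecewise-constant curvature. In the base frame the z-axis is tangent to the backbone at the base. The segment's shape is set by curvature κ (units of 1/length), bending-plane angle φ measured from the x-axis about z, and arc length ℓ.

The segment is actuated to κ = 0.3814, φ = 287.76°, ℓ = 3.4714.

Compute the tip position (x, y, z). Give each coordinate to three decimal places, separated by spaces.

0.604 -1.887 2.542

θ = κ·ℓ = 0.3814 × 3.4714 = 1.32399 rad
ρ = (1 − cos θ)/κ = (1 − 0.24431)/0.3814 = 1.98137
z = sin θ / κ = 0.96970/0.3814 = 2.54247
x = ρ cos φ = 1.98137 × cos(287.76°) = 0.60438
y = ρ sin φ = 1.98137 × sin(287.76°) = -1.88694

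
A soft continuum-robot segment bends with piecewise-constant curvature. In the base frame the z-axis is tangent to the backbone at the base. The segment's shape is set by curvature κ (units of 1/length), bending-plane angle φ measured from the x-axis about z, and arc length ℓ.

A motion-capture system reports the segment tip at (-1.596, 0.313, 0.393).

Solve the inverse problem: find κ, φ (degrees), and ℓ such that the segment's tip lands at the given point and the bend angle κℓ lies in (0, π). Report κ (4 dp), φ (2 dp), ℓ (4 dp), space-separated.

ρ = √(x²+y²) = √(-1.596² + 0.313²) = 1.62640
φ = atan2(y, x) mod 360° = atan2(0.313, -1.596) = 168.9042°
|p|² = ρ² + z² = 1.62640² + 0.393² = 2.79963
κ = 2ρ / |p|² = 2×1.62640 / 2.79963 = 1.16187
θ = 2·atan2(ρ, z) = 2·atan2(1.62640, 0.393) = 2.66741 rad
ℓ = θ/κ = 2.66741/1.16187 = 2.29579

1.1619 168.90 2.2958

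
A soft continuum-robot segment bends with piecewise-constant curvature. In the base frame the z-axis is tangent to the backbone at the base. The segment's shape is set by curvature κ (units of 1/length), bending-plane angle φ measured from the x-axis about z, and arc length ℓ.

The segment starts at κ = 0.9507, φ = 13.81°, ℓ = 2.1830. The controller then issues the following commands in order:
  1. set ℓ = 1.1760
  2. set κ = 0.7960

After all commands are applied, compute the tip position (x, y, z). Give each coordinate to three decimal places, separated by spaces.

initial: κ=0.9507, φ=13.81°, ℓ=2.1830
cmd 1: set ℓ=1.1760 → (κ,φ,ℓ)=(0.9507,13.81°,1.1760) → tip=(0.5746,0.1412,0.9459)
cmd 2: set κ=0.7960 → (κ,φ,ℓ)=(0.7960,13.81°,1.1760) → tip=(0.4966,0.1221,1.0116)

0.497 0.122 1.012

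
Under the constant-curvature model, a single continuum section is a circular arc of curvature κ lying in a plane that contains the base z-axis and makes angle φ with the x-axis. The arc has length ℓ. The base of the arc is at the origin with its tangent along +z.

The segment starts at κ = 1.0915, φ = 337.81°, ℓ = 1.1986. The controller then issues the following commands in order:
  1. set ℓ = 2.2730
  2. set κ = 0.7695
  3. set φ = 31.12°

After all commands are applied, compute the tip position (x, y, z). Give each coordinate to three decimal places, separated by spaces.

1.310 0.791 1.279

initial: κ=1.0915, φ=337.81°, ℓ=1.1986
cmd 1: set ℓ=2.2730 → (κ,φ,ℓ)=(1.0915,337.81°,2.2730) → tip=(1.5182,-0.6192,0.5622)
cmd 2: set κ=0.7695 → (κ,φ,ℓ)=(0.7695,337.81°,2.2730) → tip=(1.4167,-0.5778,1.2789)
cmd 3: set φ=31.12° → (κ,φ,ℓ)=(0.7695,31.12°,2.2730) → tip=(1.3098,0.7908,1.2789)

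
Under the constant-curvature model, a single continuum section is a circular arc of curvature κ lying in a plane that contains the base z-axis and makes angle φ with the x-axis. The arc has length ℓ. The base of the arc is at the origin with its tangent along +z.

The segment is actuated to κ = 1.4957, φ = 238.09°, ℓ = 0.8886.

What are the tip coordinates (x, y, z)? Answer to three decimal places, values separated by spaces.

-0.269 -0.432 0.649

θ = κ·ℓ = 1.4957 × 0.8886 = 1.32908 rad
ρ = (1 − cos θ)/κ = (1 − 0.23937)/1.4957 = 0.50854
z = sin θ / κ = 0.97093/1.4957 = 0.64915
x = ρ cos φ = 0.50854 × cos(238.09°) = -0.26881
y = ρ sin φ = 0.50854 × sin(238.09°) = -0.43169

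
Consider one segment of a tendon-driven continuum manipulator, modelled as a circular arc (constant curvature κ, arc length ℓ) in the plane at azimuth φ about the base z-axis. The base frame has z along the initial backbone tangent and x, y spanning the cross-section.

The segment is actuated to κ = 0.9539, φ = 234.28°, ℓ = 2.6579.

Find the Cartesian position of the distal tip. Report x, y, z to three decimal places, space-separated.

-1.115 -1.551 0.597

θ = κ·ℓ = 0.9539 × 2.6579 = 2.53537 rad
ρ = (1 − cos θ)/κ = (1 − -0.82181)/0.9539 = 1.90985
z = sin θ / κ = 0.56977/0.9539 = 0.59730
x = ρ cos φ = 1.90985 × cos(234.28°) = -1.11502
y = ρ sin φ = 1.90985 × sin(234.28°) = -1.55057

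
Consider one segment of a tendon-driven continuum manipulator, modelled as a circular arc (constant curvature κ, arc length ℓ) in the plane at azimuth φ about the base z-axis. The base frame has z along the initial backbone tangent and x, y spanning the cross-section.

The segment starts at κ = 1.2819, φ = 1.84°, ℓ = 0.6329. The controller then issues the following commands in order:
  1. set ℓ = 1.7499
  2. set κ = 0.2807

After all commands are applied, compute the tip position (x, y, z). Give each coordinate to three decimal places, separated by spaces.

0.421 0.014 1.680

initial: κ=1.2819, φ=1.84°, ℓ=0.6329
cmd 1: set ℓ=1.7499 → (κ,φ,ℓ)=(1.2819,1.84°,1.7499) → tip=(1.2653,0.0406,0.6103)
cmd 2: set κ=0.2807 → (κ,φ,ℓ)=(0.2807,1.84°,1.7499) → tip=(0.4210,0.0135,1.6804)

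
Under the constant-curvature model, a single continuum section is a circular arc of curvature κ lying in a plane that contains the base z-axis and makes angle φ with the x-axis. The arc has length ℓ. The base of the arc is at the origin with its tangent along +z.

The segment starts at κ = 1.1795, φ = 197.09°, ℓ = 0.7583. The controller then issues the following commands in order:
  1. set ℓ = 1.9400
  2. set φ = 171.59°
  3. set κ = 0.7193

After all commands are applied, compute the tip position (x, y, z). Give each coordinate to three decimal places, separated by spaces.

-1.135 0.168 1.369

initial: κ=1.1795, φ=197.09°, ℓ=0.7583
cmd 1: set ℓ=1.9400 → (κ,φ,ℓ)=(1.1795,197.09°,1.9400) → tip=(-1.3432,-0.4130,0.6388)
cmd 2: set φ=171.59° → (κ,φ,ℓ)=(1.1795,171.59°,1.9400) → tip=(-1.3901,0.2055,0.6388)
cmd 3: set κ=0.7193 → (κ,φ,ℓ)=(0.7193,171.59°,1.9400) → tip=(-1.1354,0.1679,1.3689)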